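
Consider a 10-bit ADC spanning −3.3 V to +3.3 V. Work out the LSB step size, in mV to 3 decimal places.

Full-scale span = 6.6 V.
LSB = 6.6 / 2^10 = 6.6 / 1024 = 0.00644531 V = 6.445 mV.

6.445 mV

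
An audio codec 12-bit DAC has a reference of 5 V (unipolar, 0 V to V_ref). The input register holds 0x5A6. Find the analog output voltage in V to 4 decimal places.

LSB = 5 V / 2^12 = 1.221 mV.
Code 0x5A6 = 1446 decimal.
V_out = 0 + 1446 × 0.0012207 V = 1.76514 V.

1.7651 V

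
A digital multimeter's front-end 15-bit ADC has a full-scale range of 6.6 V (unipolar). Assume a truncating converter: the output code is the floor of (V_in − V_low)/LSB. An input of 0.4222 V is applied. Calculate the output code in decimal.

With 32768 levels over 6.6 V, one step is 201.42 µV.
(V_in − V_low)/LSB = (0.4222 − 0) / 0.000201416 = 2096.159.
So the output code is 2096.

code 2096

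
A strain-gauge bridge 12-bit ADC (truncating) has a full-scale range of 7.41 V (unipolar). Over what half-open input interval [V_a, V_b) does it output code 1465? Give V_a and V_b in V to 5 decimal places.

LSB = 7.41/2^12 = 1.809 mV.
V_a = V_low + 1465·LSB = 2.65031 V; V_b = V_low + 1466·LSB = 2.65211 V.

[2.65031 V, 2.65211 V)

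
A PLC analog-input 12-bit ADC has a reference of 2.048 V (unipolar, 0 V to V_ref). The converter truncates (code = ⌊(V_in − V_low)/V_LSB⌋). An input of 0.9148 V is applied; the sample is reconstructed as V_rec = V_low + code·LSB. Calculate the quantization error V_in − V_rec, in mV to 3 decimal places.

0.300 mV

Step size: 2.048 V ÷ 2^12 = 0.500 mV.
Scaled input = 1829.6000 LSBs, so code = 1829.
Code 1829 maps back to 0 + 1829×0.0005 V = 0.9145 V.
Difference: 0.0003 V → 0.300 mV.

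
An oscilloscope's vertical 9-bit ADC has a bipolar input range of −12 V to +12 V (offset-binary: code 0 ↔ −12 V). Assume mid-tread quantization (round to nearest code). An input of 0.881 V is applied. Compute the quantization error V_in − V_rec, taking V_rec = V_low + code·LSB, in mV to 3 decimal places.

-9.625 mV

Step size: 24 V ÷ 2^9 = 46.875 mV.
Scaled input = 274.7947 LSBs, so code = 275.
Code 275 maps back to (−12) + 275×0.046875 V = 0.890625 V.
Difference: -0.009625 V → -9.625 mV.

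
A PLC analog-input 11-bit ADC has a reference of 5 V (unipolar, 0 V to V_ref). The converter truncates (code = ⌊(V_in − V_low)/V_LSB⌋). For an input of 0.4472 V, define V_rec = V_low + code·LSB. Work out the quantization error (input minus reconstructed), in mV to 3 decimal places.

0.423 mV

LSB = 5/2^11 = 2.441 mV.
(V_in − V_low)/LSB = (0.4472 − 0)/0.00244141 = 183.1731 → code 183 (floor).
V_rec = 0 + 183·0.00244141 = 0.44677734 V.
V_in − V_rec = 0.000422656 V = 0.423 mV.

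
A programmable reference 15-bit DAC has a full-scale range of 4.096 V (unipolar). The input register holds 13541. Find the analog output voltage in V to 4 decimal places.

LSB = 4.096 V / 2^15 = 125.00 µV.
V_out = 0 + 13541 × 0.000125 V = 1.69263 V.

1.6926 V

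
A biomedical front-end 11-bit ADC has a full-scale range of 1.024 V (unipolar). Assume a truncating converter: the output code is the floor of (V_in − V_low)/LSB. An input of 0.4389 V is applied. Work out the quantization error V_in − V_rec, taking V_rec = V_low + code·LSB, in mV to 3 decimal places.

0.400 mV

Step size: 1.024 V ÷ 2^11 = 0.500 mV.
(0.4389 − 0)/0.0005 = 877.8000; ⌊·⌋ gives code 877.
V_rec = 0 + 877·0.0005 = 0.4385 V.
V_in − V_rec = 0.0004 V = 0.400 mV.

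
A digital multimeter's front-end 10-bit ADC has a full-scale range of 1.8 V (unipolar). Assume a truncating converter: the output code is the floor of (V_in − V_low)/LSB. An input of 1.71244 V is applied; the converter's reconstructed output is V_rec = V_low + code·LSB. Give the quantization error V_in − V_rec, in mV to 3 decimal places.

LSB = 1.8/2^10 = 1.758 mV.
Scaled input = 974.1881 LSBs, so code = 974.
Code 974 maps back to 0 + 974×0.00175781 V = 1.7121094 V.
V_in − V_rec = 0.000330625 V = 0.331 mV.

0.331 mV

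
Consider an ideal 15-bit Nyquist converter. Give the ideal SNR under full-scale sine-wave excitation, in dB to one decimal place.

92.1 dB

SNR ≈ 6.02·N + 1.76 dB = 6.02·15 + 1.76 = 92.06 dB.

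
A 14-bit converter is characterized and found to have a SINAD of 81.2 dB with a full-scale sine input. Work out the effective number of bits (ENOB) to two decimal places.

ENOB = (SINAD − 1.76) / 6.02 = (81.2 − 1.76)/6.02 = 13.196.

13.20 bits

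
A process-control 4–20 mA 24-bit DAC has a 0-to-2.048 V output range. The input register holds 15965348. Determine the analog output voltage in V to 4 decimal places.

1.9489 V

LSB = 2.048 V / 2^24 = 0.12 µV.
V_out = 0 + 15965348 × 1.2207e-07 V = 1.9489 V.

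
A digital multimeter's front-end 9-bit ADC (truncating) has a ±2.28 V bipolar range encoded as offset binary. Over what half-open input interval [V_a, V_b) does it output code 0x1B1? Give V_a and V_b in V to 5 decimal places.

LSB = 4.56/2^9 = 8.906 mV.
Code 0x1B1 = 433 decimal.
V_a = V_low + 433·LSB = 1.57641 V; V_b = V_low + 434·LSB = 1.58531 V.

[1.57641 V, 1.58531 V)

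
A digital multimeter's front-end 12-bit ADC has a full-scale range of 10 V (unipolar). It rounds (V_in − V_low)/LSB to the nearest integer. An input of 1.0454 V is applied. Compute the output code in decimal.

With 4096 levels over 10 V, one step is 2.441 mV.
(1.0454 − 0) / 0.00244141 = 428.196 LSBs.
round(428.196) = 428.

code 428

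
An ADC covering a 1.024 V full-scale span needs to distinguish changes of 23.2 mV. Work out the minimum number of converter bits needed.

6 bits

Number of steps required ≥ 1.024 V / 23.2 mV = 44.14.
Need 2^N ≥ 44.14; 2^5 = 32, 2^6 = 64.
Minimum N = 6.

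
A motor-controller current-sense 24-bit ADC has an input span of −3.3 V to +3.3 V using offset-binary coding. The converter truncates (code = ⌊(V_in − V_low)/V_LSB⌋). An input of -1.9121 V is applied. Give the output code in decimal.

LSB = 6.6 V / 16777216 = 0.39 µV.
Input sits at 3528045.165 steps above V_low.
⌊·⌋(3528045.165) = 3528045.

code 3528045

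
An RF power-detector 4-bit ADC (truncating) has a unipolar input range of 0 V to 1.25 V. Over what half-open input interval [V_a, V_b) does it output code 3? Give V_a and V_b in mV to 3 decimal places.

LSB = 1.25/2^4 = 78.125 mV.
V_a = V_low + 3·LSB = 0.234375 V; V_b = V_low + 4·LSB = 0.3125 V.

[234.375 mV, 312.500 mV)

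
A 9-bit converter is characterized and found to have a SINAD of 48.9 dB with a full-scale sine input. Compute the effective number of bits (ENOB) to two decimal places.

ENOB = (SINAD − 1.76) / 6.02 = (48.9 − 1.76)/6.02 = 7.831.

7.83 bits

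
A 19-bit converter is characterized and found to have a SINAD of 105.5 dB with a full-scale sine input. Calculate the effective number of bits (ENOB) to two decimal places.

17.23 bits

ENOB = (SINAD − 1.76) / 6.02 = (105.5 − 1.76)/6.02 = 17.233.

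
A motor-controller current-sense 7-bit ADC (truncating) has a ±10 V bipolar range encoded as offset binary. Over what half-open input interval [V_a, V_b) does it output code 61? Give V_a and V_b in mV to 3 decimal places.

[-468.750 mV, -312.500 mV)

LSB = 20/2^7 = 156.250 mV.
V_a = V_low + 61·LSB = -0.46875 V; V_b = V_low + 62·LSB = -0.3125 V.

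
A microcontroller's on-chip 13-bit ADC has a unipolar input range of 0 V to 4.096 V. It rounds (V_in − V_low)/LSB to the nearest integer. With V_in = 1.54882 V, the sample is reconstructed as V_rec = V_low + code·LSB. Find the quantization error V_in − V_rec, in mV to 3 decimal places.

One LSB is 4.096 V / 8192 = 0.500 mV.
(V_in − V_low)/LSB = (1.54882 − 0)/0.0005 = 3097.6400 → code 3098 (round).
Reconstructed: 1.549 V.
V_in − V_rec = -0.00018 V = -0.180 mV.

-0.180 mV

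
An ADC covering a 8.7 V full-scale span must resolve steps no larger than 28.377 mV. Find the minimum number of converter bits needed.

9 bits

Number of steps required ≥ 8.7 V / 28.377 mV = 306.59.
Need 2^N ≥ 306.59; 2^8 = 256, 2^9 = 512.
Minimum N = 9.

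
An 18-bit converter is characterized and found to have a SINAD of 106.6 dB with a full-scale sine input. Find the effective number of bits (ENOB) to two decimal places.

17.42 bits

ENOB = (SINAD − 1.76) / 6.02 = (106.6 − 1.76)/6.02 = 17.415.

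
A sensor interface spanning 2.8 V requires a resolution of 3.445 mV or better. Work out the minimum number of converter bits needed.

10 bits

Number of steps required ≥ 2.8 V / 3.445 mV = 812.77.
Need 2^N ≥ 812.77; 2^9 = 512, 2^10 = 1024.
Minimum N = 10.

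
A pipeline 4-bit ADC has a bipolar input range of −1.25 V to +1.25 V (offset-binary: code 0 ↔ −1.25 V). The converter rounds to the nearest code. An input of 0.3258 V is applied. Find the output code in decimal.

Full-scale span = 2.5 V; LSB = 2.5/2^4 = 156.250 mV.
(V_in − V_low)/LSB = (0.3258 − (−1.25)) / 0.15625 = 10.085.
So the output code is 10.

code 10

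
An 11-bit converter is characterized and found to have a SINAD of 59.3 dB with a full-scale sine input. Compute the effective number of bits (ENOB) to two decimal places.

9.56 bits

ENOB = (SINAD − 1.76) / 6.02 = (59.3 − 1.76)/6.02 = 9.558.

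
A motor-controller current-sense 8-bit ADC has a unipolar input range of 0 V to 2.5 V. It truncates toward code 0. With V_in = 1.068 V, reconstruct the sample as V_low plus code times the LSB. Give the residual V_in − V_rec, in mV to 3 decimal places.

3.547 mV

LSB = 2.5/2^8 = 9.766 mV.
Scaled input = 109.3632 LSBs, so code = 109.
Reconstructed: 1.0644531 V.
Difference: 0.00354688 V → 3.547 mV.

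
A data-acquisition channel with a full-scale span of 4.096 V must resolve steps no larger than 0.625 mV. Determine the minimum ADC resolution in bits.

Number of steps required ≥ 4.096 V / 0.625 mV = 6553.60.
Need 2^N ≥ 6553.60; 2^12 = 4096, 2^13 = 8192.
Minimum N = 13.

13 bits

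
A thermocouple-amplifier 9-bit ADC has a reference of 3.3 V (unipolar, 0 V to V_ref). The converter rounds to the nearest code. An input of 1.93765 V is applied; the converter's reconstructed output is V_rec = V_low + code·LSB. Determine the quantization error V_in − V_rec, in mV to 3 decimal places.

One LSB is 3.3 V / 512 = 6.445 mV.
Scaled input = 300.6293 LSBs, so code = 301.
Code 301 maps back to 0 + 301×0.00644531 V = 1.9400391 V.
V_in − V_rec = -0.00238906 V = -2.389 mV.

-2.389 mV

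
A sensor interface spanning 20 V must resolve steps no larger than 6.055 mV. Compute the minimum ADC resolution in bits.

12 bits

Number of steps required ≥ 20 V / 6.055 mV = 3303.06.
Need 2^N ≥ 3303.06; 2^11 = 2048, 2^12 = 4096.
Minimum N = 12.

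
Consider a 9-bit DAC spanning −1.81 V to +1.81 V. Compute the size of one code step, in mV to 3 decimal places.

Full-scale span = 3.62 V.
LSB = 3.62 / 2^9 = 3.62 / 512 = 0.00707031 V = 7.070 mV.

7.070 mV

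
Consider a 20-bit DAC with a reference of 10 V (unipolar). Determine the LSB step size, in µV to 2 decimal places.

Full-scale span = 10 V.
LSB = 10 / 2^20 = 10 / 1048576 = 9.53674e-06 V = 9.54 µV.

9.54 µV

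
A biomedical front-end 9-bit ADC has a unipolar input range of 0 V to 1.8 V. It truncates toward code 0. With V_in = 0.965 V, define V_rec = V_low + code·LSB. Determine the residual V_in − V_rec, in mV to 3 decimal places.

1.719 mV

LSB = 1.8/2^9 = 3.516 mV.
(V_in − V_low)/LSB = (0.965 − 0)/0.00351563 = 274.4889 → code 274 (floor).
Reconstructed: 0.96328125 V.
Difference: 0.00171875 V → 1.719 mV.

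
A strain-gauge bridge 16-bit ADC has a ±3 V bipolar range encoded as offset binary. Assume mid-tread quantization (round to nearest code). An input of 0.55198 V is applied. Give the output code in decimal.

code 38797

Full-scale span = 6 V; LSB = 6/2^16 = 91.55 µV.
Input sits at 38797.094 steps above V_low.
Round → code 38797.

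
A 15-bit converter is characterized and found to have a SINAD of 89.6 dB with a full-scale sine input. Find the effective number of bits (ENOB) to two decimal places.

14.59 bits

ENOB = (SINAD − 1.76) / 6.02 = (89.6 − 1.76)/6.02 = 14.591.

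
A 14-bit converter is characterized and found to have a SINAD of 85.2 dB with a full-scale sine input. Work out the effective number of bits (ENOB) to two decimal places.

13.86 bits

ENOB = (SINAD − 1.76) / 6.02 = (85.2 − 1.76)/6.02 = 13.860.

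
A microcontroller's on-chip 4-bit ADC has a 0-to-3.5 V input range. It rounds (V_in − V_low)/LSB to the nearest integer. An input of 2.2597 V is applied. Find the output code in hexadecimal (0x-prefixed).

code 0xA (decimal 10)

With 16 levels over 3.5 V, one step is 218.750 mV.
(V_in − V_low)/LSB = (2.2597 − 0) / 0.21875 = 10.330.
round(10.330) = 10.
In hexadecimal (0x-prefixed): 0xA.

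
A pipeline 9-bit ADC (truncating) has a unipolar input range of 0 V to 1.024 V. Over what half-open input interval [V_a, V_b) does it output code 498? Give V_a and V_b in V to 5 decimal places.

LSB = 1.024/2^9 = 2.000 mV.
V_a = V_low + 498·LSB = 0.996 V; V_b = V_low + 499·LSB = 0.998 V.

[0.99600 V, 0.99800 V)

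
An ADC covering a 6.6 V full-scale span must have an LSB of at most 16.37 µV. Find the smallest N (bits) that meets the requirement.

Number of steps required ≥ 6.6 V / 16.37 µV = 403176.54.
Need 2^N ≥ 403176.54; 2^18 = 262144, 2^19 = 524288.
Minimum N = 19.

19 bits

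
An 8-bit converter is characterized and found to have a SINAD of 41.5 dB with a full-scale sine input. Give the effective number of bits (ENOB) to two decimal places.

6.60 bits

ENOB = (SINAD − 1.76) / 6.02 = (41.5 − 1.76)/6.02 = 6.601.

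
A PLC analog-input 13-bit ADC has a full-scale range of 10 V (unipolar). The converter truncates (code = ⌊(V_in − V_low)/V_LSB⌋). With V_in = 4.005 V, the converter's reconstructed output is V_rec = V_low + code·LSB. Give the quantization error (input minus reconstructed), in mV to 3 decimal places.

Step size: 10 V ÷ 2^13 = 1.221 mV.
Scaled input = 3280.8960 LSBs, so code = 3280.
V_rec = 0 + 3280·0.0012207 = 4.0039062 V.
V_in − V_rec = 0.00109375 V = 1.094 mV.

1.094 mV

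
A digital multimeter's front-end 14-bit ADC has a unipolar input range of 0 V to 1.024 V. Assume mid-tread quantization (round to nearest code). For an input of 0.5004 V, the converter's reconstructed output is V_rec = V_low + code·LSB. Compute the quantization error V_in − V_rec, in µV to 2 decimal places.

Step size: 1.024 V ÷ 2^14 = 62.50 µV.
(0.5004 − 0)/6.25e-05 = 8006.4000; round gives code 8006.
V_rec = 0 + 8006·6.25e-05 = 0.500375 V.
Difference: 2.5e-05 V → 25.00 µV.

25.00 µV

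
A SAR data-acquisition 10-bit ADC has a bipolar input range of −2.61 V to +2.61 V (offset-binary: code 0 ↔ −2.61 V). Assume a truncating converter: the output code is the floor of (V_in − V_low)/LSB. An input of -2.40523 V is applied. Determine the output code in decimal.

code 40

Full-scale span = 5.22 V; LSB = 5.22/2^10 = 5.098 mV.
(V_in − V_low)/LSB = (-2.40523 − (−2.61)) / 0.00509766 = 40.169.
⌊·⌋(40.169) = 40.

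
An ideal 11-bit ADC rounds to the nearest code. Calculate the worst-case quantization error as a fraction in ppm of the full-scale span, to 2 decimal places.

Rounding → worst-case error = ½ LSB = V_FS/2^12, so 1e+06/4096 = 244.141 ppm of full scale.

244.14 ppm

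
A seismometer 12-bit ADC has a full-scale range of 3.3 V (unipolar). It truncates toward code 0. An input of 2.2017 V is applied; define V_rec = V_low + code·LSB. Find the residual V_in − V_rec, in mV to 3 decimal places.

LSB = 3.3/2^12 = 0.806 mV.
(V_in − V_low)/LSB = (2.2017 − 0)/0.000805664 = 2732.7767 → code 2732 (floor).
V_rec = 0 + 2732·0.000805664 = 2.2010742 V.
V_in − V_rec = 0.000625781 V = 0.626 mV.

0.626 mV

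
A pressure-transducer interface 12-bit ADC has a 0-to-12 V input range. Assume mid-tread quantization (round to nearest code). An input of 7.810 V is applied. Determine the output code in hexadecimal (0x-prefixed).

Full-scale span = 12 V; LSB = 12/2^12 = 2.930 mV.
(V_in − V_low)/LSB = (7.810 − 0) / 0.00292969 = 2665.813.
Round → code 2666.
In hexadecimal (0x-prefixed): 0xA6A.

code 0xA6A (decimal 2666)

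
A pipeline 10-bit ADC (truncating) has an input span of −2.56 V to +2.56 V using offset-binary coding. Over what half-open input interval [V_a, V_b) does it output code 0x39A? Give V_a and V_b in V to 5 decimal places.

LSB = 5.12/2^10 = 5.000 mV.
Code 0x39A = 922 decimal.
V_a = V_low + 922·LSB = 2.05 V; V_b = V_low + 923·LSB = 2.055 V.

[2.05000 V, 2.05500 V)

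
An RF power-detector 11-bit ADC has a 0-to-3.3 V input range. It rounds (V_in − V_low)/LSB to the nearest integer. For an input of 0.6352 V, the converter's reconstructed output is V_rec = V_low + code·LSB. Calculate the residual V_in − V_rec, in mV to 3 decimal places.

One LSB is 3.3 V / 2048 = 1.611 mV.
(0.6352 − 0)/0.00161133 = 394.2090; round gives code 394.
V_rec = 0 + 394·0.00161133 = 0.63486328 V.
V_in − V_rec = 0.000336719 V = 0.337 mV.

0.337 mV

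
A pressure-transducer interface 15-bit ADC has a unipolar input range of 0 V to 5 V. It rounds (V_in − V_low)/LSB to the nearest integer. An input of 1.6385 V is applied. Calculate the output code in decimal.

Full-scale span = 5 V; LSB = 5/2^15 = 152.59 µV.
Input sits at 10738.074 steps above V_low.
round(10738.074) = 10738.

code 10738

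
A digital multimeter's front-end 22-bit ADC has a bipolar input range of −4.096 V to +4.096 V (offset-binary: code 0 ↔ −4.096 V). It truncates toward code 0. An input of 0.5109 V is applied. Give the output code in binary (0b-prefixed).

With 4194304 levels over 8.192 V, one step is 1.95 µV.
(V_in − V_low)/LSB = (0.5109 − (−4.096)) / 1.95313e-06 = 2358732.800.
⌊·⌋(2358732.800) = 2358732.
In binary (0b-prefixed): 0b1000111111110111001100.

code 0b1000111111110111001100 (decimal 2358732)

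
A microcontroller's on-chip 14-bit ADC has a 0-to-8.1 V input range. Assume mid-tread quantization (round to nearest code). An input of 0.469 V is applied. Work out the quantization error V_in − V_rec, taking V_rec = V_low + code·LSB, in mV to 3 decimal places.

-0.171 mV

LSB = 8.1/2^14 = 494.38 µV.
(V_in − V_low)/LSB = (0.469 − 0)/0.000494385 = 948.6538 → code 949 (round).
Reconstructed: 0.46917114 V.
Error = 0.469 − 0.46917114 = -0.000171143 V = -0.171 mV.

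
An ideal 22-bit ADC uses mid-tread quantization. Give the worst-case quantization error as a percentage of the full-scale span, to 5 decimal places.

Rounding → worst-case error = ½ LSB = V_FS/2^23, so 100/8388608 = 1.19209e-05 % of full scale.

0.00001 %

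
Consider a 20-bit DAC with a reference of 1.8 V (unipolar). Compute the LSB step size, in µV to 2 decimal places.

Full-scale span = 1.8 V.
LSB = 1.8 / 2^20 = 1.8 / 1048576 = 1.71661e-06 V = 1.72 µV.

1.72 µV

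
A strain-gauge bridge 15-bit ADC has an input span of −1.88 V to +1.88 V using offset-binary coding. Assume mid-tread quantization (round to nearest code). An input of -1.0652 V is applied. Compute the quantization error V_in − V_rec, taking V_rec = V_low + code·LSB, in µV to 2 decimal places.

Step size: 3.76 V ÷ 2^15 = 114.75 µV.
(V_in − V_low)/LSB = (-1.0652 − (−1.88))/0.000114746 = 7100.8953 → code 7101 (round).
V_rec = (−1.88) + 7101·0.000114746 = -1.065188 V.
Error = -1.0652 − (−1.065188) = -1.20117e-05 V = -12.01 µV.

-12.01 µV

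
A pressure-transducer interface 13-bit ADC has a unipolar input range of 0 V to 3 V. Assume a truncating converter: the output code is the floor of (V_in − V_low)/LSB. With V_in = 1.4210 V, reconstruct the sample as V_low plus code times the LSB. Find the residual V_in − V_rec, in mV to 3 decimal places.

0.102 mV

LSB = 3/2^13 = 366.21 µV.
(V_in − V_low)/LSB = (1.4210 − 0)/0.000366211 = 3880.2773 → code 3880 (floor).
V_rec = 0 + 3880·0.000366211 = 1.4208984 V.
Error = 1.4210 − 1.4208984 = 0.000101562 V = 0.102 mV.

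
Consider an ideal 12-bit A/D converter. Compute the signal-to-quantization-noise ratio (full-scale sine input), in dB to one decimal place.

SNR ≈ 6.02·N + 1.76 dB = 6.02·12 + 1.76 = 74.00 dB.

74.0 dB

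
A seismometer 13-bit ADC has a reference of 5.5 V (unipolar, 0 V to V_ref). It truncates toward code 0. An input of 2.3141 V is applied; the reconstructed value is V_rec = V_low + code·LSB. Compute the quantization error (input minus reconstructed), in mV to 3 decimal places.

0.501 mV

One LSB is 5.5 V / 8192 = 0.671 mV.
(V_in − V_low)/LSB = (2.3141 − 0)/0.000671387 = 3446.7468 → code 3446 (floor).
V_rec = 0 + 3446·0.000671387 = 2.3135986 V.
Error = 2.3141 − 2.3135986 = 0.000501367 V = 0.501 mV.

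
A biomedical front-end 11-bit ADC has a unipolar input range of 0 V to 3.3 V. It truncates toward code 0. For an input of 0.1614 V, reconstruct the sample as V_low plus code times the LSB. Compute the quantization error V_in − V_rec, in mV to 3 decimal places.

0.267 mV

One LSB is 3.3 V / 2048 = 1.611 mV.
(V_in − V_low)/LSB = (0.1614 − 0)/0.00161133 = 100.1658 → code 100 (floor).
Code 100 maps back to 0 + 100×0.00161133 V = 0.16113281 V.
V_in − V_rec = 0.000267188 V = 0.267 mV.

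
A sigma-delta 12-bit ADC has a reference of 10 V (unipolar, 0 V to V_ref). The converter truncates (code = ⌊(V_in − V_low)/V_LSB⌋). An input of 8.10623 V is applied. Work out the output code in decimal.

Full-scale span = 10 V; LSB = 10/2^12 = 2.441 mV.
(8.10623 − 0) / 0.00244141 = 3320.312 LSBs.
Floor → code 3320.

code 3320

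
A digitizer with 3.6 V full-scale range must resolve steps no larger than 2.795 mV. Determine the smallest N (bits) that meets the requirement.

Number of steps required ≥ 3.6 V / 2.795 mV = 1288.01.
Need 2^N ≥ 1288.01; 2^10 = 1024, 2^11 = 2048.
Minimum N = 11.

11 bits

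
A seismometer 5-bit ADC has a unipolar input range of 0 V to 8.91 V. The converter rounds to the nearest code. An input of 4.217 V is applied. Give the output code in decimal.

code 15

Full-scale span = 8.91 V; LSB = 8.91/2^5 = 278.438 mV.
(4.217 − 0) / 0.278438 = 15.145 LSBs.
Round → code 15.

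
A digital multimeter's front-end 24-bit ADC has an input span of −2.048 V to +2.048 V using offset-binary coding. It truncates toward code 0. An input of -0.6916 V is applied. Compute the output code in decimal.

LSB = 4.096 V / 16777216 = 0.24 µV.
(-0.6916 − (−2.048)) / 2.44141e-07 = 5555814.400 LSBs.
So the output code is 5555814.

code 5555814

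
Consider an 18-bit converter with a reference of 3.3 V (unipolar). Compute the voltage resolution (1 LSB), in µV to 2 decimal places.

Full-scale span = 3.3 V.
LSB = 3.3 / 2^18 = 3.3 / 262144 = 1.25885e-05 V = 12.59 µV.

12.59 µV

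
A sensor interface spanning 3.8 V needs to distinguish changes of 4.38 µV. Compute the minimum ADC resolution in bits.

Number of steps required ≥ 3.8 V / 4.38 µV = 867579.91.
Need 2^N ≥ 867579.91; 2^19 = 524288, 2^20 = 1048576.
Minimum N = 20.

20 bits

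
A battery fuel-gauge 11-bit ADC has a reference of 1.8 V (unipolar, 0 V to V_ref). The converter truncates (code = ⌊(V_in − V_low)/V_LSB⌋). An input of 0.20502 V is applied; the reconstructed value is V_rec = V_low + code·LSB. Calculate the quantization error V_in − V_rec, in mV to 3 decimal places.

0.235 mV

Step size: 1.8 V ÷ 2^11 = 0.879 mV.
(V_in − V_low)/LSB = (0.20502 − 0)/0.000878906 = 233.2672 → code 233 (floor).
V_rec = 0 + 233·0.000878906 = 0.20478516 V.
Error = 0.20502 − 0.20478516 = 0.000234844 V = 0.235 mV.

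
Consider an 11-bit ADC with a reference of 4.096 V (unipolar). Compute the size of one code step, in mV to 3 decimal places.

2.000 mV

Full-scale span = 4.096 V.
LSB = 4.096 / 2^11 = 4.096 / 2048 = 0.002 V = 2.000 mV.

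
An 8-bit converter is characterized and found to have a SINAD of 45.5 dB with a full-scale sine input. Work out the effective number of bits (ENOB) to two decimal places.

7.27 bits

ENOB = (SINAD − 1.76) / 6.02 = (45.5 − 1.76)/6.02 = 7.266.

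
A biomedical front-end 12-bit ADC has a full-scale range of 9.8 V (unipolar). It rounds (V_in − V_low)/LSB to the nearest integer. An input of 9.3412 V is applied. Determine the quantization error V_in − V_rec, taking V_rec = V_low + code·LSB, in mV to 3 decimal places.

Step size: 9.8 V ÷ 2^12 = 2.393 mV.
Scaled input = 3904.2403 LSBs, so code = 3904.
Code 3904 maps back to 0 + 3904×0.00239258 V = 9.340625 V.
V_in − V_rec = 0.000575 V = 0.575 mV.

0.575 mV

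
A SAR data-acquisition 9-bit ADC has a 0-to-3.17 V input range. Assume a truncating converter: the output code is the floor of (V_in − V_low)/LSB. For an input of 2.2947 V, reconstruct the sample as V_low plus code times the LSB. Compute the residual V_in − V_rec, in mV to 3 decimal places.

3.880 mV

LSB = 3.17/2^9 = 6.191 mV.
(2.2947 − 0)/0.00619141 = 370.6266; ⌊·⌋ gives code 370.
Code 370 maps back to 0 + 370×0.00619141 V = 2.2908203 V.
V_in − V_rec = 0.00387969 V = 3.880 mV.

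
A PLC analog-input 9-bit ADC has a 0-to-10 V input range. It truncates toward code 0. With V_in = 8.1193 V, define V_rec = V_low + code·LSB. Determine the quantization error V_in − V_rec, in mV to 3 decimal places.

Step size: 10 V ÷ 2^9 = 19.531 mV.
(8.1193 − 0)/0.0195312 = 415.7082; ⌊·⌋ gives code 415.
Reconstructed: 8.1054688 V.
Difference: 0.0138312 V → 13.831 mV.

13.831 mV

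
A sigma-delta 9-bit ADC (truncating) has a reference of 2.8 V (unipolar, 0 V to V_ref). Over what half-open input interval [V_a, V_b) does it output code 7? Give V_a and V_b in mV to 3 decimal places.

LSB = 2.8/2^9 = 5.469 mV.
V_a = V_low + 7·LSB = 0.0382813 V; V_b = V_low + 8·LSB = 0.04375 V.

[38.281 mV, 43.750 mV)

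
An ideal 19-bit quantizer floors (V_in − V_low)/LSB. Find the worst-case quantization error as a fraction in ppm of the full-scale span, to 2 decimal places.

Truncating → worst-case error = 1 LSB = V_FS/2^19, so 1e+06/524288 = 1.90735 ppm of full scale.

1.91 ppm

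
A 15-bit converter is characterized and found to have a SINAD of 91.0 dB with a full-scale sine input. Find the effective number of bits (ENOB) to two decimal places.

14.82 bits

ENOB = (SINAD − 1.76) / 6.02 = (91.0 − 1.76)/6.02 = 14.824.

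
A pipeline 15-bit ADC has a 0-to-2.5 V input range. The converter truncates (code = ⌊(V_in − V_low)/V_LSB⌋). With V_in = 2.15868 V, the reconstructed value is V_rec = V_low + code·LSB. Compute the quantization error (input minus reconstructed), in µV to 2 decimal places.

19.11 µV

LSB = 2.5/2^15 = 76.29 µV.
Scaled input = 28294.2505 LSBs, so code = 28294.
Reconstructed: 2.1586609 V.
Error = 2.15868 − 2.1586609 = 1.91113e-05 V = 19.11 µV.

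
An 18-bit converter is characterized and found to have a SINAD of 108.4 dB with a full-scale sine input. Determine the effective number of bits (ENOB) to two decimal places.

ENOB = (SINAD − 1.76) / 6.02 = (108.4 − 1.76)/6.02 = 17.714.

17.71 bits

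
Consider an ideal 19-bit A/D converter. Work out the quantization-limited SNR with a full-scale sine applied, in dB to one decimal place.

116.1 dB

SNR ≈ 6.02·N + 1.76 dB = 6.02·19 + 1.76 = 116.14 dB.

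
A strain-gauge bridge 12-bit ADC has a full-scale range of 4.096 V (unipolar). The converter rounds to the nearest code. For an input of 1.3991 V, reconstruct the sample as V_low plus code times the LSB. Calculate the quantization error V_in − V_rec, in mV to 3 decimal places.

LSB = 4.096/2^12 = 1.000 mV.
(V_in − V_low)/LSB = (1.3991 − 0)/0.001 = 1399.1000 → code 1399 (round).
Reconstructed: 1.399 V.
Difference: 0.0001 V → 0.100 mV.

0.100 mV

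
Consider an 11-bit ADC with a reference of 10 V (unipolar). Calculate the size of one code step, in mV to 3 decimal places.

Full-scale span = 10 V.
LSB = 10 / 2^11 = 10 / 2048 = 0.00488281 V = 4.883 mV.

4.883 mV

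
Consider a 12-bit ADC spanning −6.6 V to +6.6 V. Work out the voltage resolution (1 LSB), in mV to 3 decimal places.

Full-scale span = 13.2 V.
LSB = 13.2 / 2^12 = 13.2 / 4096 = 0.00322266 V = 3.223 mV.

3.223 mV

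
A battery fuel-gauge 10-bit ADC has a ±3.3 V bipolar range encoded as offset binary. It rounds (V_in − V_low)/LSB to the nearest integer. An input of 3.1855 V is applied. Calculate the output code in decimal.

code 1006

With 1024 levels over 6.6 V, one step is 6.445 mV.
(3.1855 − (−3.3)) / 0.00644531 = 1006.235 LSBs.
So the output code is 1006.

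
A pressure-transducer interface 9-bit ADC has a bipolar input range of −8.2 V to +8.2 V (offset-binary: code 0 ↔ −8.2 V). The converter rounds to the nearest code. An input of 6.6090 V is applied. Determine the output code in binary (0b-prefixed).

code 0b111001110 (decimal 462)

LSB = 16.4 V / 512 = 32.031 mV.
(V_in − V_low)/LSB = (6.6090 − (−8.2)) / 0.0320312 = 462.330.
Round → code 462.
In binary (0b-prefixed): 0b111001110.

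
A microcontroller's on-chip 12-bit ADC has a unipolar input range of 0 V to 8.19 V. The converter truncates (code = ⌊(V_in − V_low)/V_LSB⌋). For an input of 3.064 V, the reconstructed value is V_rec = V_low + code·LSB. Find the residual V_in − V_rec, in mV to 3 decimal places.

LSB = 8.19/2^12 = 2.000 mV.
(V_in − V_low)/LSB = (3.064 − 0)/0.00199951 = 1532.3741 → code 1532 (floor).
V_rec = 0 + 1532·0.00199951 = 3.063252 V.
V_in − V_rec = 0.000748047 V = 0.748 mV.

0.748 mV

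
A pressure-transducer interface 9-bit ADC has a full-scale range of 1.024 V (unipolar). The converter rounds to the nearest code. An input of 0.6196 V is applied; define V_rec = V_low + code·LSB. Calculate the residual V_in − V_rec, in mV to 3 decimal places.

One LSB is 1.024 V / 512 = 2.000 mV.
Scaled input = 309.8000 LSBs, so code = 310.
Reconstructed: 0.62 V.
V_in − V_rec = -0.0004 V = -0.400 mV.

-0.400 mV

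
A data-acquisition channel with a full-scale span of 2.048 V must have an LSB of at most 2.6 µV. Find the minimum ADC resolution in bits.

Number of steps required ≥ 2.048 V / 2.6 µV = 787692.31.
Need 2^N ≥ 787692.31; 2^19 = 524288, 2^20 = 1048576.
Minimum N = 20.

20 bits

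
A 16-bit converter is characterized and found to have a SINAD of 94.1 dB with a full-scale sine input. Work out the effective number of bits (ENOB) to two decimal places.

ENOB = (SINAD − 1.76) / 6.02 = (94.1 − 1.76)/6.02 = 15.339.

15.34 bits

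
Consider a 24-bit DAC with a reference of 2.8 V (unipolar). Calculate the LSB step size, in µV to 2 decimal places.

0.17 µV

Full-scale span = 2.8 V.
LSB = 2.8 / 2^24 = 2.8 / 16777216 = 1.66893e-07 V = 0.17 µV.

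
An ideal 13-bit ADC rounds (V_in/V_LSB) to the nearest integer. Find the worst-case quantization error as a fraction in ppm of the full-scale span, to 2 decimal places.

Rounding → worst-case error = ½ LSB = V_FS/2^14, so 1e+06/16384 = 61.0352 ppm of full scale.

61.04 ppm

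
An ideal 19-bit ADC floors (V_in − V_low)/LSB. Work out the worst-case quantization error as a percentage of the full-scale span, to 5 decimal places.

0.00019 %

Truncating → worst-case error = 1 LSB = V_FS/2^19, so 100/524288 = 0.000190735 % of full scale.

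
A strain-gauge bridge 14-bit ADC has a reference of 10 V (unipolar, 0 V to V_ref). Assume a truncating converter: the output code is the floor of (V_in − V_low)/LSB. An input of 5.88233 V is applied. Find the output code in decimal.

code 9637

With 16384 levels over 10 V, one step is 0.610 mV.
(5.88233 − 0) / 0.000610352 = 9637.609 LSBs.
⌊·⌋(9637.609) = 9637.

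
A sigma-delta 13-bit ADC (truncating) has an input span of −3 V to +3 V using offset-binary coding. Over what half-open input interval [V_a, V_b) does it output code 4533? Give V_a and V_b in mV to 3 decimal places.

[320.068 mV, 320.801 mV)

LSB = 6/2^13 = 0.732 mV.
V_a = V_low + 4533·LSB = 0.320068 V; V_b = V_low + 4534·LSB = 0.320801 V.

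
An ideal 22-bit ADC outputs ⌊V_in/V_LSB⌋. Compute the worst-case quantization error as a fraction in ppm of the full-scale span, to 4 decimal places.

0.2384 ppm

Truncating → worst-case error = 1 LSB = V_FS/2^22, so 1e+06/4194304 = 0.238419 ppm of full scale.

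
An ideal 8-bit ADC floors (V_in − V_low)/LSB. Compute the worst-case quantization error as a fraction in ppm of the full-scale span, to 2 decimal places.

3906.25 ppm

Truncating → worst-case error = 1 LSB = V_FS/2^8, so 1e+06/256 = 3906.25 ppm of full scale.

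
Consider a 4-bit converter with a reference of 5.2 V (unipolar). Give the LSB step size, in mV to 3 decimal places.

325.000 mV

Full-scale span = 5.2 V.
LSB = 5.2 / 2^4 = 5.2 / 16 = 0.325 V = 325.000 mV.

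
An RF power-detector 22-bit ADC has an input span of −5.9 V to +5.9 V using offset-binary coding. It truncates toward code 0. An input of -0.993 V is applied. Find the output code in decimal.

code 1744190

With 4194304 levels over 11.8 V, one step is 2.81 µV.
(-0.993 − (−5.9)) / 2.81334e-06 = 1744190.655 LSBs.
⌊·⌋(1744190.655) = 1744190.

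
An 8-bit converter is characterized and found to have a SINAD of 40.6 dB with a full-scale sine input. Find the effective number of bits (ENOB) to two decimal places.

6.45 bits

ENOB = (SINAD − 1.76) / 6.02 = (40.6 − 1.76)/6.02 = 6.452.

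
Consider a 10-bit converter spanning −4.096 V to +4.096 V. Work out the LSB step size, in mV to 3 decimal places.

8.000 mV

Full-scale span = 8.192 V.
LSB = 8.192 / 2^10 = 8.192 / 1024 = 0.008 V = 8.000 mV.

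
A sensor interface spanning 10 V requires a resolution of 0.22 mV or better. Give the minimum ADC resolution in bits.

Number of steps required ≥ 10 V / 0.22 mV = 45454.55.
Need 2^N ≥ 45454.55; 2^15 = 32768, 2^16 = 65536.
Minimum N = 16.

16 bits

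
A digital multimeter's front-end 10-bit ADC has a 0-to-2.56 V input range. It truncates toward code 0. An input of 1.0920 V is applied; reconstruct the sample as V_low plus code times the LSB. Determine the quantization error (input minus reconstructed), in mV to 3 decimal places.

Step size: 2.56 V ÷ 2^10 = 2.500 mV.
Scaled input = 436.8000 LSBs, so code = 436.
Code 436 maps back to 0 + 436×0.0025 V = 1.09 V.
V_in − V_rec = 0.002 V = 2.000 mV.

2.000 mV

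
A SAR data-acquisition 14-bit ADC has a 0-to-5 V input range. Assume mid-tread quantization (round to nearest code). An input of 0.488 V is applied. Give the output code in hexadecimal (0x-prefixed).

code 0x63F (decimal 1599)

With 16384 levels over 5 V, one step is 305.18 µV.
Input sits at 1599.078 steps above V_low.
round(1599.078) = 1599.
In hexadecimal (0x-prefixed): 0x63F.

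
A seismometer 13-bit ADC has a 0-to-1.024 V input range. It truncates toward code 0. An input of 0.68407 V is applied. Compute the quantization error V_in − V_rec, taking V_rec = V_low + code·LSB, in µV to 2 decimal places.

LSB = 1.024/2^13 = 125.00 µV.
Scaled input = 5472.5600 LSBs, so code = 5472.
Reconstructed: 0.684 V.
Error = 0.68407 − 0.684 = 7e-05 V = 70.00 µV.

70.00 µV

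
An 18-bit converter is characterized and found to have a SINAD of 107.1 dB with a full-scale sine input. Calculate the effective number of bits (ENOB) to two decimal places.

ENOB = (SINAD − 1.76) / 6.02 = (107.1 − 1.76)/6.02 = 17.498.

17.50 bits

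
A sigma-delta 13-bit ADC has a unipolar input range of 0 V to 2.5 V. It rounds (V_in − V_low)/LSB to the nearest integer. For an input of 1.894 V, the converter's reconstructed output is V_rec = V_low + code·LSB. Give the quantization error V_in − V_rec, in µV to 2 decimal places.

LSB = 2.5/2^13 = 305.18 µV.
(1.894 − 0)/0.000305176 = 6206.2592; round gives code 6206.
Reconstructed: 1.8939209 V.
Error = 1.894 − 1.8939209 = 7.91016e-05 V = 79.10 µV.

79.10 µV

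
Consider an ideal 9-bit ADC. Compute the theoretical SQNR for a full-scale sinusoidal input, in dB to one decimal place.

SNR ≈ 6.02·N + 1.76 dB = 6.02·9 + 1.76 = 55.94 dB.

55.9 dB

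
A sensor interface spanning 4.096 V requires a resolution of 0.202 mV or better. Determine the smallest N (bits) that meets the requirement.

Number of steps required ≥ 4.096 V / 0.202 mV = 20277.23.
Need 2^N ≥ 20277.23; 2^14 = 16384, 2^15 = 32768.
Minimum N = 15.

15 bits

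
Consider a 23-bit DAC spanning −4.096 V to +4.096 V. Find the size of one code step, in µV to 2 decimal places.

Full-scale span = 8.192 V.
LSB = 8.192 / 2^23 = 8.192 / 8388608 = 9.76563e-07 V = 0.98 µV.

0.98 µV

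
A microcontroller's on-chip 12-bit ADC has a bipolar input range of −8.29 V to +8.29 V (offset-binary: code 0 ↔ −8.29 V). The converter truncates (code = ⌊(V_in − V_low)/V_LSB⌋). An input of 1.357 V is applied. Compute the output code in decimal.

With 4096 levels over 16.58 V, one step is 4.048 mV.
Input sits at 2383.240 steps above V_low.
So the output code is 2383.

code 2383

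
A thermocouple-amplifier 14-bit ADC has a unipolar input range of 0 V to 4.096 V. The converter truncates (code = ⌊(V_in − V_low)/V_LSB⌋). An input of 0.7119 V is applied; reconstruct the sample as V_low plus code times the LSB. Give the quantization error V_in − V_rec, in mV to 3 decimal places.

LSB = 4.096/2^14 = 250.00 µV.
(0.7119 − 0)/0.00025 = 2847.6000; ⌊·⌋ gives code 2847.
Code 2847 maps back to 0 + 2847×0.00025 V = 0.71175 V.
V_in − V_rec = 0.00015 V = 0.150 mV.

0.150 mV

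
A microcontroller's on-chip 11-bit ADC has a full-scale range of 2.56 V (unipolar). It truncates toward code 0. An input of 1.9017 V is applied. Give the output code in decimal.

With 2048 levels over 2.56 V, one step is 1.250 mV.
Input sits at 1521.360 steps above V_low.
Floor → code 1521.

code 1521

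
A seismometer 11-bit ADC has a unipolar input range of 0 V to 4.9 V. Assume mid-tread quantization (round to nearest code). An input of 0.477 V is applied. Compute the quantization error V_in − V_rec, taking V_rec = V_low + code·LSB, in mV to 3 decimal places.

LSB = 4.9/2^11 = 2.393 mV.
(V_in − V_low)/LSB = (0.477 − 0)/0.00239258 = 199.3665 → code 199 (round).
V_rec = 0 + 199·0.00239258 = 0.47612305 V.
Difference: 0.000876953 V → 0.877 mV.

0.877 mV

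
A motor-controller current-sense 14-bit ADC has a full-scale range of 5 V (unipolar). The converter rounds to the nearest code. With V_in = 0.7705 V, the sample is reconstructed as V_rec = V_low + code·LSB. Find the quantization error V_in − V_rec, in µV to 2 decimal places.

-68.85 µV

One LSB is 5 V / 16384 = 305.18 µV.
Scaled input = 2524.7744 LSBs, so code = 2525.
Reconstructed: 0.77056885 V.
V_in − V_rec = -6.88477e-05 V = -68.85 µV.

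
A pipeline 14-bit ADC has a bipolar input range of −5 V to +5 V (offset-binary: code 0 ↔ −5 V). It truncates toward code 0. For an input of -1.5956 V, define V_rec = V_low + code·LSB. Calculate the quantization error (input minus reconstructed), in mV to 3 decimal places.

0.469 mV

Step size: 10 V ÷ 2^14 = 0.610 mV.
(V_in − V_low)/LSB = (-1.5956 − (−5))/0.000610352 = 5577.7690 → code 5577 (floor).
Reconstructed: -1.5960693 V.
V_in − V_rec = 0.000469336 V = 0.469 mV.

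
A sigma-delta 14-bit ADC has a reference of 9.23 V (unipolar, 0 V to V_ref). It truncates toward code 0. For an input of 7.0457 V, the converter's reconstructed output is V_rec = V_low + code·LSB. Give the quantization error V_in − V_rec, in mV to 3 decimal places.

LSB = 9.23/2^14 = 0.563 mV.
Scaled input = 12506.6900 LSBs, so code = 12506.
V_rec = 0 + 12506·0.000563354 = 7.0453113 V.
Error = 7.0457 − 7.0453113 = 0.000388721 V = 0.389 mV.

0.389 mV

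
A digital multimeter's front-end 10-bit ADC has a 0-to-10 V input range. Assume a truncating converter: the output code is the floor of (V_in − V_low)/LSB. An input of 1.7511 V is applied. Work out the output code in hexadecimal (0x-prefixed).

With 1024 levels over 10 V, one step is 9.766 mV.
Input sits at 179.313 steps above V_low.
So the output code is 179.
In hexadecimal (0x-prefixed): 0xB3.

code 0xB3 (decimal 179)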